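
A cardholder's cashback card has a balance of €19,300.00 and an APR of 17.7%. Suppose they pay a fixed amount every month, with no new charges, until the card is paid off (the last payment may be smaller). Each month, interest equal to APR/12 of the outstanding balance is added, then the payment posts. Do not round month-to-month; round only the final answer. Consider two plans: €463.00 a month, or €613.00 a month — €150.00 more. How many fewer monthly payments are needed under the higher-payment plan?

23 fewer payments

Monthly rate r = 17.7%/12 = 1.475% = 0.01475.
At €463.00/mo: n = ⌈−ln(1 − rB₀/P)/ln(1+r)⌉ = 66 payments (last €75.44); total interest = total paid − €19,300.00 = €10,870.44.
At €613.00/mo: 43 payments (last €393.95); total interest €6,839.95.
Payments saved = 66 − 43 = 23.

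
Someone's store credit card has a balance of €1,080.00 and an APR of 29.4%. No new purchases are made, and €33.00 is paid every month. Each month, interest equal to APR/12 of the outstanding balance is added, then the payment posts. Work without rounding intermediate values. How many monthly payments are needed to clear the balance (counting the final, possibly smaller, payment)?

Monthly rate r = 29.4%/12 = 2.45% = 0.0245.
Recurrence: B ← B·(1+r) − €33.00.
Month 1: interest €26.46; balance after payment €1,073.46.
Month 2: interest €26.30; balance after payment €1,066.76.
Closed form: n = −ln(1 − rB₀/P)/ln(1+r) = −ln(0.19818)/ln(1.0245) ≈ 66.870, so the balance reaches zero during payment 67.

67 payments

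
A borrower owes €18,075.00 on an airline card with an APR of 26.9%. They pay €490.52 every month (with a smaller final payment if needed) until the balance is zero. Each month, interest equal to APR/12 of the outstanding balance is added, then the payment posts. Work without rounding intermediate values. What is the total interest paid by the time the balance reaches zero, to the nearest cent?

Monthly rate r = 26.9%/12 = 2.24167% = 0.0224167.
Payoff takes n = ⌈−ln(1 − rB₀/P)/ln(1+r)⌉ = ⌈78.886⌉ = 79 payments; the last is €435.27.
Total paid = 78·€490.52 + €435.27 = €38,695.83.
Total interest = total paid − principal = €38,695.83 − €18,075.00 = €20,620.83.

€20,620.83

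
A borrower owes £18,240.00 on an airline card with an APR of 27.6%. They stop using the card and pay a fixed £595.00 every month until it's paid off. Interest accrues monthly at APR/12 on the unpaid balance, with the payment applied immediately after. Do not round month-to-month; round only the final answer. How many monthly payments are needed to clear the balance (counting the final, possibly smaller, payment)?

54 payments

Monthly rate r = 27.6%/12 = 2.3% = 0.023.
Recurrence: B ← B·(1+r) − £595.00.
Month 1: interest £419.52; balance after payment £18,064.52.
Month 2: interest £415.48; balance after payment £17,885.00.
Closed form: n = −ln(1 − rB₀/P)/ln(1+r) = −ln(0.29492)/ln(1.023) ≈ 53.697, so the balance reaches zero during payment 54.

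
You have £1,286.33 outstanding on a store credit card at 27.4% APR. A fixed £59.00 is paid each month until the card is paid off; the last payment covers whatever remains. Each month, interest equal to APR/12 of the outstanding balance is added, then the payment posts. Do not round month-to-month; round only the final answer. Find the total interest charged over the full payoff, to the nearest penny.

£513.87

Monthly rate r = 27.4%/12 = 2.28333% = 0.0228333.
Payoff takes n = ⌈−ln(1 − rB₀/P)/ln(1+r)⌉ = ⌈30.509⌉ = 31 payments; the last is £30.20.
Total paid = 30·£59.00 + £30.20 = £1,800.20.
Total interest = total paid − principal = £1,800.20 − £1,286.33 = £513.87.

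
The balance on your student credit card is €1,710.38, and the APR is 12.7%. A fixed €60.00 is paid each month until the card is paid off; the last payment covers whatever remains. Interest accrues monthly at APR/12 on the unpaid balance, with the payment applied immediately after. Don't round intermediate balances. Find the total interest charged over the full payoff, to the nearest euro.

€336

Monthly rate r = 12.7%/12 = 1.05833% = 0.0105833.
Payoff takes n = ⌈−ln(1 − rB₀/P)/ln(1+r)⌉ = ⌈34.109⌉ = 35 payments; the last is €6.60.
Total paid = 34·€60.00 + €6.60 = €2,046.60.
Total interest = total paid − principal = €2,046.60 − €1,710.38 = €336.22.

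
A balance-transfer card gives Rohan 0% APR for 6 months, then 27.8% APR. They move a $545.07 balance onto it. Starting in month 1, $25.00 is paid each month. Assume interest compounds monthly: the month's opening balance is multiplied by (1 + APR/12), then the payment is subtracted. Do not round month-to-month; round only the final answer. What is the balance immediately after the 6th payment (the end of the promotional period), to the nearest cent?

Promo months 1–6 at r₀ = 0%/12 = 0; months 7+ at r₁ = 27.8%/12 = 0.0231667.
After month 6 (no interest yet): B = $545.07 − 6·$25.00 = $395.07.

$395.07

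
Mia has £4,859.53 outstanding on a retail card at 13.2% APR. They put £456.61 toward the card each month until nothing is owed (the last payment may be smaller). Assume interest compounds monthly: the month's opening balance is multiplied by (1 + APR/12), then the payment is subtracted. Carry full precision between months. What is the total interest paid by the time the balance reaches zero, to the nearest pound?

Monthly rate r = 13.2%/12 = 1.1% = 0.011.
Payoff takes n = ⌈−ln(1 − rB₀/P)/ln(1+r)⌉ = ⌈11.381⌉ = 12 payments; the last is £174.58.
Total paid = 11·£456.61 + £174.58 = £5,197.29.
Total interest = total paid − principal = £5,197.29 − £4,859.53 = £337.76.

£338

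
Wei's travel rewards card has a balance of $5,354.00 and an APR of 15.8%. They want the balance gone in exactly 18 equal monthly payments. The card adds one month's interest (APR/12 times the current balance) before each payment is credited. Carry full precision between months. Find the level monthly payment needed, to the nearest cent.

Monthly rate r = 15.8%/12 = 1.31667% = 0.0131667.
Level-payment amortization: P = B₀·r / (1 − (1+r)^(−n)) = 5354.00·0.0131667 / (1 − 1.01317^(−18)).
Denominator 1 − (1+r)^(−18) = 0.209787444.
P = 70.4943 / 0.209787444 ≈ 336.03.

$336.03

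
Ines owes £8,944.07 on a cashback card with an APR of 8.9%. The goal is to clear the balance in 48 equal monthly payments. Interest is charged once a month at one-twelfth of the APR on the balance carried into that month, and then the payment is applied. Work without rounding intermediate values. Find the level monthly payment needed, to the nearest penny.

£222.15

Monthly rate r = 8.9%/12 = 0.741667% = 0.00741667.
Level-payment amortization: P = B₀·r / (1 − (1+r)^(−n)) = 8944.07·0.00741667 / (1 − 1.00742^(−48)).
Denominator 1 − (1+r)^(−48) = 0.298606582.
P = 66.3352 / 0.298606582 ≈ 222.15.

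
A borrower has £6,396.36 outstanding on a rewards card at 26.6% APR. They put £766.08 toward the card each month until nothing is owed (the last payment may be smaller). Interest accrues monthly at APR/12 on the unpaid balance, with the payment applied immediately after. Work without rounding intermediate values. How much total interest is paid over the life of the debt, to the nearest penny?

Monthly rate r = 26.6%/12 = 2.21667% = 0.0221667.
Payoff takes n = ⌈−ln(1 − rB₀/P)/ln(1+r)⌉ = ⌈9.335⌉ = 10 payments; the last is £258.49.
Total paid = 9·£766.08 + £258.49 = £7,153.21.
Total interest = total paid − principal = £7,153.21 − £6,396.36 = £756.85.

£756.85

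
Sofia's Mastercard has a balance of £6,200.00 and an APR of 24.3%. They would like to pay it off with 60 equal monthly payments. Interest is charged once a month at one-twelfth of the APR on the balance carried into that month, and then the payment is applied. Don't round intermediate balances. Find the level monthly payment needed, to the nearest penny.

£179.44

Monthly rate r = 24.3%/12 = 2.025% = 0.02025.
Level-payment amortization: P = B₀·r / (1 − (1+r)^(−n)) = 6200.00·0.02025 / (1 − 1.02025^(−60)).
Denominator 1 − (1+r)^(−60) = 0.699666489.
P = 125.55 / 0.699666489 ≈ 179.44.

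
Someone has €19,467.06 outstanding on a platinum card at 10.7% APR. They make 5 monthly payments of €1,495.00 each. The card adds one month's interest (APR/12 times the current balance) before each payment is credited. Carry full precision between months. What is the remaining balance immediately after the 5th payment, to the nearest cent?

€12,741.08

Monthly rate r = 10.7%/12 = 0.891667% = 0.00891667.
Each month: B ← B·(1+r) − €1,495.00.
Month 1: interest €173.58; balance after payment €18,145.64.
Month 2: interest €161.80; balance after payment €16,812.44.
Month 3: interest €149.91; balance after payment €15,467.35.
Month 4: interest €137.92; balance after payment €14,110.27.
Month 5: interest €125.82; balance after payment €12,741.08.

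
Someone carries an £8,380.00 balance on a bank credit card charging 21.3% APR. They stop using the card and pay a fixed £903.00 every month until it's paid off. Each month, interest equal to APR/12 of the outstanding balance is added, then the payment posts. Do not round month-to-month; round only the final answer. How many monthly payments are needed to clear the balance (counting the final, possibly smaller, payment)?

11 months

Monthly rate r = 21.3%/12 = 1.775% = 0.01775.
Recurrence: B ← B·(1+r) − £903.00.
Month 1: interest £148.75; balance after payment £7,625.75.
Month 2: interest £135.36; balance after payment £6,858.10.
Closed form: n = −ln(1 − rB₀/P)/ln(1+r) = −ln(0.83528)/ln(1.01775) ≈ 10.230, so the balance reaches zero during payment 11.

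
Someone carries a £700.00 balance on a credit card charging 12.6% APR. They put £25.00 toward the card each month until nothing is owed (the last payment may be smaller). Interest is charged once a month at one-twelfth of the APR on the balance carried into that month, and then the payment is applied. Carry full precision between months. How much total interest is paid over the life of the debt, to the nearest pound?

£133

Monthly rate r = 12.6%/12 = 1.05% = 0.0105.
Payoff takes n = ⌈−ln(1 − rB₀/P)/ln(1+r)⌉ = ⌈33.330⌉ = 34 payments; the last is £8.28.
Total paid = 33·£25.00 + £8.28 = £833.28.
Total interest = total paid − principal = £833.28 − £700.00 = £133.28.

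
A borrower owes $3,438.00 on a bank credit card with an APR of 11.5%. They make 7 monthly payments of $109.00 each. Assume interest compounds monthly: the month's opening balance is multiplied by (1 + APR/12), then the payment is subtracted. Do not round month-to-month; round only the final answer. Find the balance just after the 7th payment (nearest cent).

$2,890.08

Monthly rate r = 11.5%/12 = 0.958333% = 0.00958333.
Each month: B ← B·(1+r) − $109.00.
Month 1: interest $32.95; balance after payment $3,361.95.
Month 2: interest $32.22; balance after payment $3,285.17.
Month 3: interest $31.48; balance after payment $3,207.65.
Month 4: interest $30.74; balance after payment $3,129.39.
Month 5: interest $29.99; balance after payment $3,050.38.
Month 6: interest $29.23; balance after payment $2,970.61.
Month 7: interest $28.47; balance after payment $2,890.08.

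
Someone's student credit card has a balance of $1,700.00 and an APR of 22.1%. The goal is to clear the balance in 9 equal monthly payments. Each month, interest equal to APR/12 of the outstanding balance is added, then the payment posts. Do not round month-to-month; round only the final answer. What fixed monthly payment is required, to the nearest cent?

$206.71

Monthly rate r = 22.1%/12 = 1.84167% = 0.0184167.
Level-payment amortization: P = B₀·r / (1 − (1+r)^(−n)) = 1700.00·0.0184167 / (1 − 1.01842^(−9)).
Denominator 1 − (1+r)^(−9) = 0.151463521.
P = 31.3083 / 0.151463521 ≈ 206.71.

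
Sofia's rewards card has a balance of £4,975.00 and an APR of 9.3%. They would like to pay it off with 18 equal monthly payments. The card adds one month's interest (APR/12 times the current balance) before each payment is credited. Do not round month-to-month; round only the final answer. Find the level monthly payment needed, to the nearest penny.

Monthly rate r = 9.3%/12 = 0.775% = 0.00775.
Level-payment amortization: P = B₀·r / (1 − (1+r)^(−n)) = 4975.00·0.00775 / (1 − 1.00775^(−18)).
Denominator 1 − (1+r)^(−18) = 0.129739089.
P = 38.5563 / 0.129739089 ≈ 297.18.

£297.18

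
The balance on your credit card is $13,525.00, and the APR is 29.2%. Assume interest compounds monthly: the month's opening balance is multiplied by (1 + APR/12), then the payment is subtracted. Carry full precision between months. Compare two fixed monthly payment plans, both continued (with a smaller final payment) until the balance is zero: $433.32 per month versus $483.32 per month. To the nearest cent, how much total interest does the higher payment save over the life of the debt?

$2,719.07

Monthly rate r = 29.2%/12 = 2.43333% = 0.0243333.
At $433.32/mo: n = ⌈−ln(1 − rB₀/P)/ln(1+r)⌉ = 60 payments (last $119.54); total interest = total paid − $13,525.00 = $12,160.42.
At $483.32/mo: 48 payments (last $250.31); total interest $9,441.35.
Interest saved = $12,160.42 − $9,441.35 = $2,719.07.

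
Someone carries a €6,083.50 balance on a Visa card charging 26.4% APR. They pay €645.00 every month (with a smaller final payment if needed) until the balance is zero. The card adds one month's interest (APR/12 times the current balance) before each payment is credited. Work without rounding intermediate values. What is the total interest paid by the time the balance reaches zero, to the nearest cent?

€811.03

Monthly rate r = 26.4%/12 = 2.2% = 0.022.
Payoff takes n = ⌈−ln(1 − rB₀/P)/ln(1+r)⌉ = ⌈10.687⌉ = 11 payments; the last is €444.53.
Total paid = 10·€645.00 + €444.53 = €6,894.53.
Total interest = total paid − principal = €6,894.53 − €6,083.50 = €811.03.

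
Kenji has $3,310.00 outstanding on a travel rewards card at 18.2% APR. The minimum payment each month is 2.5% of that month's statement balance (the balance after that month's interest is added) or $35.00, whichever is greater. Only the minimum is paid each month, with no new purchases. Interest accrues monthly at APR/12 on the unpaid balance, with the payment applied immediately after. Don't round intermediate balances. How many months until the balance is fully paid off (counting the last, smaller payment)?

Monthly rate r = 18.2%/12 = 1.51667% = 0.0151667.
While 2.5% of the post-interest balance exceeds $35.00, each month B ← (B·(1+r))·(1 − 0.025), i.e. B shrinks by the factor (1+r)·0.975 = 0.98979.
This holds for months 1–86. Entering month 87 the balance is $1,369.11; 2.5% of the post-interest balance is now below $35.00, so the flat $35.00 minimum applies from here.
From month 87 a fixed $35.00 at rate r clears $1,369.11 in 60 more payments. Total: 86 + 60 = 146 months.

146 months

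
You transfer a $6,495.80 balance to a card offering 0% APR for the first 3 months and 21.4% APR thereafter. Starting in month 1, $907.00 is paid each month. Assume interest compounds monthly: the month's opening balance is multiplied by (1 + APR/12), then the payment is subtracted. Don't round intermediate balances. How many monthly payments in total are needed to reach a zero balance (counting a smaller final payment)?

8 months

Promo months 1–3 at r₀ = 0%/12 = 0; months 4+ at r₁ = 21.4%/12 = 0.0178333.
After month 3 (no interest yet): B = $6,495.80 − 3·$907.00 = $3,774.80.
Then at r₁ with $907.00/mo: n₂ = −ln(1 − r₁·B/P)/ln(1+r₁) ≈ 4.36 → 5 more payments.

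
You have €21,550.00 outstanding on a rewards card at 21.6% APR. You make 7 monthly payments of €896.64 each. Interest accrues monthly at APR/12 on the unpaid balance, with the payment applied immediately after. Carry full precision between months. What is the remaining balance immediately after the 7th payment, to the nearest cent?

€17,790.64

Monthly rate r = 21.6%/12 = 1.8% = 0.018.
Each month: B ← B·(1+r) − €896.64.
Month 1: interest €387.90; balance after payment €21,041.26.
Month 2: interest €378.74; balance after payment €20,523.36.
Month 3: interest €369.42; balance after payment €19,996.14.
Month 4: interest €359.93; balance after payment €19,459.43.
Month 5: interest €350.27; balance after payment €18,913.06.
Month 6: interest €340.44; balance after payment €18,356.86.
Month 7: interest €330.42; balance after payment €17,790.64.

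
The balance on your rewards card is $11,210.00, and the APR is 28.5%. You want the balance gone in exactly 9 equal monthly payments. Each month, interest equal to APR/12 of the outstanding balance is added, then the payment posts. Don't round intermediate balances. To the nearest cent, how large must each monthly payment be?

Monthly rate r = 28.5%/12 = 2.375% = 0.02375.
Level-payment amortization: P = B₀·r / (1 − (1+r)^(−n)) = 11210.00·0.02375 / (1 − 1.02375^(−9)).
Denominator 1 − (1+r)^(−9) = 0.190429327.
P = 266.238 / 0.190429327 ≈ 1398.09.

$1,398.09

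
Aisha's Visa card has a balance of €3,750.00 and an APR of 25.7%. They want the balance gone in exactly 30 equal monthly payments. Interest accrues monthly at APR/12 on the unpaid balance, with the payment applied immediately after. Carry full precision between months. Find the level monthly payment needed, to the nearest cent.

€170.72

Monthly rate r = 25.7%/12 = 2.14167% = 0.0214167.
Level-payment amortization: P = B₀·r / (1 − (1+r)^(−n)) = 3750.00·0.0214167 / (1 − 1.02142^(−30)).
Denominator 1 − (1+r)^(−30) = 0.470444115.
P = 80.3125 / 0.470444115 ≈ 170.72.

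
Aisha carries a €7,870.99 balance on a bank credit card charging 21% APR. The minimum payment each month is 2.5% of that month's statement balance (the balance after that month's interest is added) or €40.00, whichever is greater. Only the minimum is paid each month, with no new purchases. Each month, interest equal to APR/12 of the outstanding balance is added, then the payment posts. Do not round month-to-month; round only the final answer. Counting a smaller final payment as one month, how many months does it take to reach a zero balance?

Monthly rate r = 21%/12 = 1.75% = 0.0175.
While 2.5% of the post-interest balance exceeds €40.00, each month B ← (B·(1+r))·(1 − 0.025), i.e. B shrinks by the factor (1+r)·0.975 = 0.99206.
This holds for months 1–203. Entering month 204 the balance is €1,561.18; 2.5% of the post-interest balance is now below €40.00, so the flat €40.00 minimum applies from here.
From month 204 a fixed €40.00 at rate r clears €1,561.18 in 67 more payments. Total: 203 + 67 = 270 months.

270 months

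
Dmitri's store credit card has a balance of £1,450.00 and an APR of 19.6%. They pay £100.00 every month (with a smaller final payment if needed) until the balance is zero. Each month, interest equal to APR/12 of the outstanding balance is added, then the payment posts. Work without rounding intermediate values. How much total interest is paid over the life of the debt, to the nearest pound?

Monthly rate r = 19.6%/12 = 1.63333% = 0.0163333.
Payoff takes n = ⌈−ln(1 − rB₀/P)/ln(1+r)⌉ = ⌈16.682⌉ = 17 payments; the last is £68.42.
Total paid = 16·£100.00 + £68.42 = £1,668.42.
Total interest = total paid − principal = £1,668.42 − £1,450.00 = £218.42.

£218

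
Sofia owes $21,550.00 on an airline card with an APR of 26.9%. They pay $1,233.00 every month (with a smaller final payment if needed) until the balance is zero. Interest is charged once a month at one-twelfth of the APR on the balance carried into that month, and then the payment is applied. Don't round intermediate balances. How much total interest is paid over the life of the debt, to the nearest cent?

$6,108.70

Monthly rate r = 26.9%/12 = 2.24167% = 0.0224167.
Payoff takes n = ⌈−ln(1 − rB₀/P)/ln(1+r)⌉ = ⌈22.429⌉ = 23 payments; the last is $532.70.
Total paid = 22·$1,233.00 + $532.70 = $27,658.70.
Total interest = total paid − principal = $27,658.70 − $21,550.00 = $6,108.70.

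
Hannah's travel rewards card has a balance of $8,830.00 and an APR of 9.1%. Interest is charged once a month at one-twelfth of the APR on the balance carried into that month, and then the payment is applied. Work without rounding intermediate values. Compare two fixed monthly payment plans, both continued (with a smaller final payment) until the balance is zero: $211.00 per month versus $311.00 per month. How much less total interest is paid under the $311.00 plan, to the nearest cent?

Monthly rate r = 9.1%/12 = 0.758333% = 0.00758333.
At $211.00/mo: n = ⌈−ln(1 − rB₀/P)/ln(1+r)⌉ = 51 payments (last $112.94); total interest = total paid − $8,830.00 = $1,832.94.
At $311.00/mo: 33 payments (last $29.45); total interest $1,151.45.
Interest saved = $1,832.94 − $1,151.45 = $681.49.

$681.49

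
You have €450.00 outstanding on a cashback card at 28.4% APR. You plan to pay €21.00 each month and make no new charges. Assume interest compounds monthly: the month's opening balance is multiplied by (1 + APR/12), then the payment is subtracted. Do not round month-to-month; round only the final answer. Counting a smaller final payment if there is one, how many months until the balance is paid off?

Monthly rate r = 28.4%/12 = 2.36667% = 0.0236667.
Recurrence: B ← B·(1+r) − €21.00.
Month 1: interest €10.65; balance after payment €439.65.
Month 2: interest €10.41; balance after payment €429.06.
Closed form: n = −ln(1 − rB₀/P)/ln(1+r) = −ln(0.49286)/ln(1.02367) ≈ 30.248, so the balance reaches zero during payment 31.

31 payments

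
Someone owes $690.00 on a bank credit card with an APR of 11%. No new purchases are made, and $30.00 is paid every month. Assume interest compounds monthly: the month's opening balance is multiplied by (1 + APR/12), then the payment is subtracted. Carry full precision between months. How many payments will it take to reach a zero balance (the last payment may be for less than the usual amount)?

Monthly rate r = 11%/12 = 0.916667% = 0.00916667.
Recurrence: B ← B·(1+r) − $30.00.
Month 1: interest $6.33; balance after payment $666.33.
Month 2: interest $6.11; balance after payment $642.43.
Closed form: n = −ln(1 − rB₀/P)/ln(1+r) = −ln(0.78917)/ln(1.00917) ≈ 25.949, so the balance reaches zero during payment 26.

26 payments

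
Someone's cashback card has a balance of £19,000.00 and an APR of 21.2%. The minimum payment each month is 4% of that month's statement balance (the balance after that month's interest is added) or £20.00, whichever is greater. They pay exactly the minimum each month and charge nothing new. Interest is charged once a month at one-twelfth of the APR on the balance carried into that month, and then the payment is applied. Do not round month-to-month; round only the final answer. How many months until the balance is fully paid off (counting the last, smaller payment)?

Monthly rate r = 21.2%/12 = 1.76667% = 0.0176667.
While 4% of the post-interest balance exceeds £20.00, each month B ← (B·(1+r))·(1 − 0.04), i.e. B shrinks by the factor (1+r)·0.96 = 0.97696.
This holds for months 1–157. Entering month 158 the balance is £489.11; 4% of the post-interest balance is now below £20.00, so the flat £20.00 minimum applies from here.
From month 158 a fixed £20.00 at rate r clears £489.11 in 33 more payments. Total: 157 + 33 = 190 months.

190 months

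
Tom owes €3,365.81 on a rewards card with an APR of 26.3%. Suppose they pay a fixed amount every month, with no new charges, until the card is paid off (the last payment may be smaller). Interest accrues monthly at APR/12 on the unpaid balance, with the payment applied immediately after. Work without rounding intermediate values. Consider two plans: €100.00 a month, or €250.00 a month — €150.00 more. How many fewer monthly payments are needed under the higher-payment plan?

45 fewer payments

Monthly rate r = 26.3%/12 = 2.19167% = 0.0219167.
At €100.00/mo: n = ⌈−ln(1 − rB₀/P)/ln(1+r)⌉ = 62 payments (last €72.58); total interest = total paid − €3,365.81 = €2,806.77.
At €250.00/mo: 17 payments (last €32.32); total interest €666.51.
Payments saved = 62 − 17 = 45.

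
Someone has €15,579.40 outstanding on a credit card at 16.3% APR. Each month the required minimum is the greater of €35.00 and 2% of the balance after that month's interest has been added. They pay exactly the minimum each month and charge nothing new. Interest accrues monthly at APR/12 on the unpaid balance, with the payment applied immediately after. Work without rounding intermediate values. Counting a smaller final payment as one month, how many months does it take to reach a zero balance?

410 months

Monthly rate r = 16.3%/12 = 1.35833% = 0.0135833.
While 2% of the post-interest balance exceeds €35.00, each month B ← (B·(1+r))·(1 − 0.02), i.e. B shrinks by the factor (1+r)·0.98 = 0.99331.
This holds for months 1–328. Entering month 329 the balance is €1,724.28; 2% of the post-interest balance is now below €35.00, so the flat €35.00 minimum applies from here.
From month 329 a fixed €35.00 at rate r clears €1,724.28 in 82 more payments. Total: 328 + 82 = 410 months.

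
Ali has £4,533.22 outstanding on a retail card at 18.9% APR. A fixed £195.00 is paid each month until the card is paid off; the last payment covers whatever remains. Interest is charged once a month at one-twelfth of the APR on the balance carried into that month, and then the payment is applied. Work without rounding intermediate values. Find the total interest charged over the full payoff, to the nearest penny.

Monthly rate r = 18.9%/12 = 1.575% = 0.01575.
Payoff takes n = ⌈−ln(1 − rB₀/P)/ln(1+r)⌉ = ⌈29.176⌉ = 30 payments; the last is £34.46.
Total paid = 29·£195.00 + £34.46 = £5,689.46.
Total interest = total paid − principal = £5,689.46 − £4,533.22 = £1,156.24.

£1,156.24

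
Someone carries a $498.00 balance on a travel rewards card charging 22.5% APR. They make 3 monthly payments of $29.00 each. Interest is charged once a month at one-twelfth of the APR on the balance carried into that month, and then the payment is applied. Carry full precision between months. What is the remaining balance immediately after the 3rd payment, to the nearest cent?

Monthly rate r = 22.5%/12 = 1.875% = 0.01875.
Each month: B ← B·(1+r) − $29.00.
Month 1: interest $9.34; balance after payment $478.34.
Month 2: interest $8.97; balance after payment $458.31.
Month 3: interest $8.59; balance after payment $437.90.

$437.90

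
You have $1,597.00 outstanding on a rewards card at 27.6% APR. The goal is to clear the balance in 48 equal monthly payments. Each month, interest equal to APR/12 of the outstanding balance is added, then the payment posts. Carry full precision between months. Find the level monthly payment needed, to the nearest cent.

$55.29

Monthly rate r = 27.6%/12 = 2.3% = 0.023.
Level-payment amortization: P = B₀·r / (1 − (1+r)^(−n)) = 1597.00·0.023 / (1 − 1.023^(−48)).
Denominator 1 − (1+r)^(−48) = 0.6642859.
P = 36.731 / 0.6642859 ≈ 55.29.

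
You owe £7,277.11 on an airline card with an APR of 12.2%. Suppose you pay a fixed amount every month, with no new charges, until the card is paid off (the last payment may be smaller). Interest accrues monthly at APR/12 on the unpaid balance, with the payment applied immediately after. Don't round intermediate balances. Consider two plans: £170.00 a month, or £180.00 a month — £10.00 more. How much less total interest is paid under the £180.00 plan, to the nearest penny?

£181.14

Monthly rate r = 12.2%/12 = 1.01667% = 0.0101667.
At £170.00/mo: n = ⌈−ln(1 − rB₀/P)/ln(1+r)⌉ = 57 payments (last £81.29); total interest = total paid − £7,277.11 = £2,324.18.
At £180.00/mo: 53 payments (last £60.15); total interest £2,143.04.
Interest saved = £2,324.18 − £2,143.04 = £181.14.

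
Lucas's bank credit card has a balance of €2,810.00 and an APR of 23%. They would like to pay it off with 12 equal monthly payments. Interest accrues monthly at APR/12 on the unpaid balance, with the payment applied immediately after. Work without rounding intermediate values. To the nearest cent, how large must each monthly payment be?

€264.35

Monthly rate r = 23%/12 = 1.91667% = 0.0191667.
Level-payment amortization: P = B₀·r / (1 − (1+r)^(−n)) = 2810.00·0.0191667 / (1 − 1.01917^(−12)).
Denominator 1 − (1+r)^(−12) = 0.203735291.
P = 53.8583 / 0.203735291 ≈ 264.35.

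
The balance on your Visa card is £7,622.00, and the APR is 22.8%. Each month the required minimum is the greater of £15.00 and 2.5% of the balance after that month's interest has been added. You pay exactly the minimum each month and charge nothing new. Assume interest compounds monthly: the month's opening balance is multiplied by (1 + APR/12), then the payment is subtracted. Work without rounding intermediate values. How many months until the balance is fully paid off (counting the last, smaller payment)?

467 months

Monthly rate r = 22.8%/12 = 1.9% = 0.019.
While 2.5% of the post-interest balance exceeds £15.00, each month B ← (B·(1+r))·(1 − 0.025), i.e. B shrinks by the factor (1+r)·0.975 = 0.99352.
This holds for months 1–395. Entering month 396 the balance is £585.73; 2.5% of the post-interest balance is now below £15.00, so the flat £15.00 minimum applies from here.
From month 396 a fixed £15.00 at rate r clears £585.73 in 72 more payments. Total: 395 + 72 = 467 months.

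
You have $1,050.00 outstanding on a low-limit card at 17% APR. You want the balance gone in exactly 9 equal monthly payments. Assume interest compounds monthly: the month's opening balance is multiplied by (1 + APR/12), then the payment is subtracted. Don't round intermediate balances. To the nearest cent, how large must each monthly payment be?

$125.09

Monthly rate r = 17%/12 = 1.41667% = 0.0141667.
Level-payment amortization: P = B₀·r / (1 − (1+r)^(−n)) = 1050.00·0.0141667 / (1 − 1.01417^(−9)).
Denominator 1 − (1+r)^(−9) = 0.118918646.
P = 14.875 / 0.118918646 ≈ 125.09.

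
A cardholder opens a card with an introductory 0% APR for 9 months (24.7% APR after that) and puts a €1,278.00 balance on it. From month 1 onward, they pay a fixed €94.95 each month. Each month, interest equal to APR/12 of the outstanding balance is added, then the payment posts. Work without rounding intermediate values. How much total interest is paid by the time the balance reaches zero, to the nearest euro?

Promo months 1–9 at r₀ = 0%/12 = 0; months 10+ at r₁ = 24.7%/12 = 0.0205833.
After month 9 (no interest yet): B = €1,278.00 − 9·€94.95 = €423.45.
Then at r₁ with €94.95/mo: n₂ = −ln(1 − r₁·B/P)/ln(1+r₁) ≈ 4.73 → 5 more payments.
Total paid = 13·€94.95 + €69.11 = €1,303.46; interest = €1,303.46 − €1,278.00 = €25.46.

€25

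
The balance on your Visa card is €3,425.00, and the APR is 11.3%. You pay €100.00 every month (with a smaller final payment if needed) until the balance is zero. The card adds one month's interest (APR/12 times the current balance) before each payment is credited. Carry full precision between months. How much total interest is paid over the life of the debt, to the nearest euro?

Monthly rate r = 11.3%/12 = 0.941667% = 0.00941667.
Payoff takes n = ⌈−ln(1 − rB₀/P)/ln(1+r)⌉ = ⌈41.544⌉ = 42 payments; the last is €54.53.
Total paid = 41·€100.00 + €54.53 = €4,154.53.
Total interest = total paid − principal = €4,154.53 − €3,425.00 = €729.53.

€730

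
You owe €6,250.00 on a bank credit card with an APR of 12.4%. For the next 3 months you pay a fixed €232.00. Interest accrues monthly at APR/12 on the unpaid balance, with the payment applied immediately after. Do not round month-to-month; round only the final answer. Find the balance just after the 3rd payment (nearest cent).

Monthly rate r = 12.4%/12 = 1.03333% = 0.0103333.
Each month: B ← B·(1+r) − €232.00.
Month 1: interest €64.58; balance after payment €6,082.58.
Month 2: interest €62.85; balance after payment €5,913.44.
Month 3: interest €61.11; balance after payment €5,742.54.

€5,742.54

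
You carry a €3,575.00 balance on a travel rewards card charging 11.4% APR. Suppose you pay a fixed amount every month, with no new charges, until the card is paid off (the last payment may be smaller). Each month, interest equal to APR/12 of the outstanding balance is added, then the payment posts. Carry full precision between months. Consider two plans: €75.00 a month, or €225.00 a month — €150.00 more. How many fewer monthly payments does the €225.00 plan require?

Monthly rate r = 11.4%/12 = 0.95% = 0.0095.
At €75.00/mo: n = ⌈−ln(1 − rB₀/P)/ln(1+r)⌉ = 64 payments (last €58.18); total interest = total paid − €3,575.00 = €1,208.18.
At €225.00/mo: 18 payments (last €69.07); total interest €319.07.
Payments saved = 64 − 18 = 46.

46 fewer payments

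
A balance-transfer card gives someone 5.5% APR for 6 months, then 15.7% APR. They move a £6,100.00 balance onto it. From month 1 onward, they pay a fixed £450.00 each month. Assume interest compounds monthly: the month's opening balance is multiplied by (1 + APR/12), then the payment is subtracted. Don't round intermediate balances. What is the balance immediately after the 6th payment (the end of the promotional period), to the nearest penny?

£3,538.56

Promo months 1–6 at r₀ = 5.5%/12 = 0.00458333; months 7+ at r₁ = 15.7%/12 = 0.0130833.
After month 6: iterate B ← B·(1+r₀) − £450.00 for 6 months → £3,538.56.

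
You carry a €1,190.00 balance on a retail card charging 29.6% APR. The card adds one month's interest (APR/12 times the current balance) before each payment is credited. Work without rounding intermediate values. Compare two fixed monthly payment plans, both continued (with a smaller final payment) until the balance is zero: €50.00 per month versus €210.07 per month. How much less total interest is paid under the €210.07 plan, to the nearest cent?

€517.07

Monthly rate r = 29.6%/12 = 2.46667% = 0.0246667.
At €50.00/mo: n = ⌈−ln(1 − rB₀/P)/ln(1+r)⌉ = 37 payments (last €14.99); total interest = total paid − €1,190.00 = €624.99.
At €210.07/mo: 7 payments (last €37.50); total interest €107.92.
Interest saved = €624.99 − €107.92 = €517.07.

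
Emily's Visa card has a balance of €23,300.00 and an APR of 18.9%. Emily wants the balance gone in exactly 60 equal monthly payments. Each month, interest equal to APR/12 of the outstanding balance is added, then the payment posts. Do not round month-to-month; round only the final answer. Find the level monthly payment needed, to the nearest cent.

Monthly rate r = 18.9%/12 = 1.575% = 0.01575.
Level-payment amortization: P = B₀·r / (1 − (1+r)^(−n)) = 23300.00·0.01575 / (1 − 1.01575^(−60)).
Denominator 1 − (1+r)^(−60) = 0.608447375.
P = 366.975 / 0.608447375 ≈ 603.13.

€603.13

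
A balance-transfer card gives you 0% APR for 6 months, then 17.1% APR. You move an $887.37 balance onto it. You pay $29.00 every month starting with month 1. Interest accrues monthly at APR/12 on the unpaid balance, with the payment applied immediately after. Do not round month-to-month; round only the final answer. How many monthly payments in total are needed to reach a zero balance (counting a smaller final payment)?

37 months

Promo months 1–6 at r₀ = 0%/12 = 0; months 7+ at r₁ = 17.1%/12 = 0.01425.
After month 6 (no interest yet): B = $887.37 − 6·$29.00 = $713.37.
Then at r₁ with $29.00/mo: n₂ = −ln(1 − r₁·B/P)/ln(1+r₁) ≈ 30.50 → 31 more payments.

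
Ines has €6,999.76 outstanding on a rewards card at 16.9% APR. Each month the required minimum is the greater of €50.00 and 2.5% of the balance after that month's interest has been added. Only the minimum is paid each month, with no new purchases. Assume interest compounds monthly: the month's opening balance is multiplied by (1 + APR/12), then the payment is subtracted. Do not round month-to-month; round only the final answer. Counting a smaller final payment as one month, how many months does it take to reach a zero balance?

Monthly rate r = 16.9%/12 = 1.40833% = 0.0140833.
While 2.5% of the post-interest balance exceeds €50.00, each month B ← (B·(1+r))·(1 − 0.025), i.e. B shrinks by the factor (1+r)·0.975 = 0.98873.
This holds for months 1–112. Entering month 113 the balance is €1,967.20; 2.5% of the post-interest balance is now below €50.00, so the flat €50.00 minimum applies from here.
From month 113 a fixed €50.00 at rate r clears €1,967.20 in 58 more payments. Total: 112 + 58 = 170 months.

170 months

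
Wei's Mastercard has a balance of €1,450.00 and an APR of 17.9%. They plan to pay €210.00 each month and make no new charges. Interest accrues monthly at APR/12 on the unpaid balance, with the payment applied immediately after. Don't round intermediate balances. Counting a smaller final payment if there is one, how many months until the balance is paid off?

Monthly rate r = 17.9%/12 = 1.49167% = 0.0149167.
Recurrence: B ← B·(1+r) − €210.00.
Month 1: interest €21.63; balance after payment €1,261.63.
Month 2: interest €18.82; balance after payment €1,070.45.
Closed form: n = −ln(1 − rB₀/P)/ln(1+r) = −ln(0.897)/ln(1.01492) ≈ 7.341, so the balance reaches zero during payment 8.

8 payments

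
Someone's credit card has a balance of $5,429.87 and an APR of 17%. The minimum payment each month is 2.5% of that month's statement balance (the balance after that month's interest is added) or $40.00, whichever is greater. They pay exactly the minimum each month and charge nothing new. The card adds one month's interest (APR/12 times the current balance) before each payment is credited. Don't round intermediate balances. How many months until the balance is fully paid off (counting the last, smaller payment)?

169 months

Monthly rate r = 17%/12 = 1.41667% = 0.0141667.
While 2.5% of the post-interest balance exceeds $40.00, each month B ← (B·(1+r))·(1 − 0.025), i.e. B shrinks by the factor (1+r)·0.975 = 0.98881.
This holds for months 1–110. Entering month 111 the balance is $1,575.16; 2.5% of the post-interest balance is now below $40.00, so the flat $40.00 minimum applies from here.
From month 111 a fixed $40.00 at rate r clears $1,575.16 in 59 more payments. Total: 110 + 59 = 169 months.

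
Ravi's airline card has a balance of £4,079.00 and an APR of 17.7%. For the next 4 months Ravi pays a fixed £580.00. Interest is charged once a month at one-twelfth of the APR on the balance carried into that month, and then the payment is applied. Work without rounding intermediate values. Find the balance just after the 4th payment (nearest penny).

£1,953.20

Monthly rate r = 17.7%/12 = 1.475% = 0.01475.
Each month: B ← B·(1+r) − £580.00.
Month 1: interest £60.17; balance after payment £3,559.17.
Month 2: interest £52.50; balance after payment £3,031.66.
Month 3: interest £44.72; balance after payment £2,496.38.
Month 4: interest £36.82; balance after payment £1,953.20.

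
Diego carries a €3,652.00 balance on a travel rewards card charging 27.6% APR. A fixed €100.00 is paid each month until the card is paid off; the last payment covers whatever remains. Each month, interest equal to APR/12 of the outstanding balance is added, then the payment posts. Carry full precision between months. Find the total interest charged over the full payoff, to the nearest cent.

€4,406.20

Monthly rate r = 27.6%/12 = 2.3% = 0.023.
Payoff takes n = ⌈−ln(1 − rB₀/P)/ln(1+r)⌉ = ⌈80.579⌉ = 81 payments; the last is €58.20.
Total paid = 80·€100.00 + €58.20 = €8,058.20.
Total interest = total paid − principal = €8,058.20 − €3,652.00 = €4,406.20.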